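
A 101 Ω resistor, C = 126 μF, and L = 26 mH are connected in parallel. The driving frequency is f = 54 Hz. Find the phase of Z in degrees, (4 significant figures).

ω = 2πf = 339.3 rad/s
X_L = ωL = 8.822 Ω
X_C = 1/(ωC) = 23.39 Ω
Parallel: admittances add. Y = 1/R + 1/(jωL) + jωC
Y = (0.009901 − j0.07061) S
|Y| = 0.07130 S → |Z| = 1/|Y| = 14.03 Ω, ∠Z = −∠Y = 82.02°

82.02°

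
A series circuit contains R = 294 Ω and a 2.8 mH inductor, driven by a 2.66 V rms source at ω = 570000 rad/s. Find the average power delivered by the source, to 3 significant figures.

790 μW

X_L = ωL = 1600 Ω
Z = 294 + j1600 Ω
|Z| = √(294² + 1600²) = 1620 Ω
∠Z = arctan(1600/294) = 79.6°
I = V/|Z| = 1.64 mA
P = VI cos φ = 2.66 × 0.00164 × cos(79.6°) = 790 μW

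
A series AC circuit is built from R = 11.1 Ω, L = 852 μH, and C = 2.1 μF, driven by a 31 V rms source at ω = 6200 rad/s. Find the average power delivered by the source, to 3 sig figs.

2.04 W

X_L = ωL = 5.28 Ω
X_C = 1/(ωC) = 76.8 Ω
Net reactance X = X_L − X_C = -71.5 Ω
Z = 11.1 − j71.5 Ω
|Z| = √(11.1² + 71.5²) = 72.4 Ω
∠Z = arctan(-71.5/11.1) = -81.2°
I = V/|Z| = 428 mA
P = VI cos φ = 31 × 0.428 × cos(-81.2°) = 2.04 W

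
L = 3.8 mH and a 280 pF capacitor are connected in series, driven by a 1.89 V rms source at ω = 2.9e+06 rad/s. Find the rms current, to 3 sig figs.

X_L = ωL = 11000 Ω
X_C = 1/(ωC) = 1230 Ω
Net reactance X = X_L − X_C = 9790 Ω
Z = j9790 Ω
|Z| = √(0² + 9790²) = 9790 Ω
I = V/|Z| = 1.89/9790 = 193 μA

193 μA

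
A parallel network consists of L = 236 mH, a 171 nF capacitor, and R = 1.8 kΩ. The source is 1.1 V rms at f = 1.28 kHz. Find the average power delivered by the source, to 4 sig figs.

ω = 2πf = 8042 rad/s
X_L = ωL = 1898 Ω
X_C = 1/(ωC) = 727.1 Ω
Parallel: admittances add. Y = 1/R + 1/(jωL) + jωC
Y = (0.0005556 + j0.0008484) S
|Y| = 0.001014 S → |Z| = 1/|Y| = 986.1 Ω, ∠Z = −∠Y = -56.78°
I = V/|Z| = 1.116 mA
P = VI cos φ = 1.1 × 0.001116 × cos(-56.78°) = 672.2 μW

672.2 μW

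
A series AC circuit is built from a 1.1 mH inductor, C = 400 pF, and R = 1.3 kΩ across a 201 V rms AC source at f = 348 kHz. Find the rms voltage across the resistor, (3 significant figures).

144 V

ω = 2πf = 2.187e+06 rad/s
X_L = ωL = 2410 Ω
X_C = 1/(ωC) = 1140 Ω
Net reactance X = X_L − X_C = 1260 Ω
Z = 1300 + j1260 Ω
|Z| = √(1300² + 1260²) = 1810 Ω
I = V/|Z| = 111 mA
V_R = I·|Z_R| = 0.111 × 1300 = 144 V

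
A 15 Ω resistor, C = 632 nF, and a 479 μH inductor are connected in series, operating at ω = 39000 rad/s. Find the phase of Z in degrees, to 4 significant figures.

X_L = ωL = 18.68 Ω
X_C = 1/(ωC) = 40.57 Ω
Net reactance X = X_L − X_C = -21.89 Ω
Z = 15.00 − j21.89 Ω
|Z| = √(15.00² + 21.89²) = 26.54 Ω
∠Z = arctan(-21.89/15.00) = -55.58°

-55.58°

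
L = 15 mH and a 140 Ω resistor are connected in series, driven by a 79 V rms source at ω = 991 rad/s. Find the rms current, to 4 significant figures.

X_L = ωL = 14.87 Ω
Z = 140.0 + j14.87 Ω
|Z| = √(140.0² + 14.87²) = 140.8 Ω
I = V/|Z| = 79/140.8 = 561.1 mA

561.1 mA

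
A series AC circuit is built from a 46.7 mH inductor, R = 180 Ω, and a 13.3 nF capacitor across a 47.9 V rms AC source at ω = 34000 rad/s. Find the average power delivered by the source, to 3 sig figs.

X_L = ωL = 1590 Ω
X_C = 1/(ωC) = 2210 Ω
Net reactance X = X_L − X_C = -624 Ω
Z = 180 − j624 Ω
|Z| = √(180² + 624²) = 649 Ω
∠Z = arctan(-624/180) = -73.9°
I = V/|Z| = 73.8 mA
P = VI cos φ = 47.9 × 0.0738 × cos(-73.9°) = 980 mW

980 mW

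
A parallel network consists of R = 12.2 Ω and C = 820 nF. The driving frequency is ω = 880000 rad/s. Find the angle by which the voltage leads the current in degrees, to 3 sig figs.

X_C = 1/(ωC) = 1.39 Ω
Parallel: admittances add. Y = 1/R + jωC
Y = (0.0820 + j0.722) S
|Y| = 0.726 S → |Z| = 1/|Y| = 1.38 Ω, ∠Z = −∠Y = -83.5°

-83.5°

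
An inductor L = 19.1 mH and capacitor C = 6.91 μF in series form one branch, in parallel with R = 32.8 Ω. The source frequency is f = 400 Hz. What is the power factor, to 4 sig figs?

0.2803

ω = 2πf = 2513 rad/s
X_L = ωL = 48.00 Ω
X_C = 1/(ωC) = 57.58 Ω
Branch 1: Z₁ = R = 32.80 Ω
Branch 2 (series LC): Z₂ = j(X_L − X_C) = −j9.578 Ω
Parallel: Z = Z₁Z₂/(Z₁+Z₂), |Z| = 9.194 Ω, ∠Z = -73.72°
cos φ = cos(-73.72°) = 0.2803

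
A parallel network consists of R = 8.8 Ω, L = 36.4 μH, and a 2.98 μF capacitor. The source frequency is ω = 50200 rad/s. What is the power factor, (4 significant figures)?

0.2748

X_L = ωL = 1.827 Ω
X_C = 1/(ωC) = 6.685 Ω
Parallel: admittances add. Y = 1/R + 1/(jωL) + jωC
Y = (0.1136 − j0.3977) S
|Y| = 0.4136 S → |Z| = 1/|Y| = 2.418 Ω, ∠Z = −∠Y = 74.05°
cos φ = cos(74.05°) = 0.2748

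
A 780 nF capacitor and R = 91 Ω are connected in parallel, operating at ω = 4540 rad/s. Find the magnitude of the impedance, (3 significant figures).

X_C = 1/(ωC) = 282 Ω
Parallel: admittances add. Y = 1/R + jωC
Y = (0.0110 + j0.00354) S
|Y| = 0.0115 S → |Z| = 1/|Y| = 86.6 Ω, ∠Z = −∠Y = -17.9°

86.6 Ω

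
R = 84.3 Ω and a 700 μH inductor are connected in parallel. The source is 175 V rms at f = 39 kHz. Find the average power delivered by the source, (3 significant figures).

363 W

ω = 2πf = 245000 rad/s
X_L = ωL = 172 Ω
Parallel: admittances add. Y = 1/R + 1/(jωL)
Y = (0.0119 − j0.00583) S
|Y| = 0.0132 S → |Z| = 1/|Y| = 75.7 Ω, ∠Z = −∠Y = 26.2°
I = V/|Z| = 2.31 A
P = VI cos φ = 175 × 2.31 × cos(26.2°) = 363 W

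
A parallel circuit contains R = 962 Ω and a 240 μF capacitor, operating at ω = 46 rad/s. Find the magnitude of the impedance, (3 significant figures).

X_C = 1/(ωC) = 90.6 Ω
Parallel: admittances add. Y = 1/R + jωC
Y = (0.00104 + j0.0110) S
|Y| = 0.0111 S → |Z| = 1/|Y| = 90.2 Ω, ∠Z = −∠Y = -84.6°

90.2 Ω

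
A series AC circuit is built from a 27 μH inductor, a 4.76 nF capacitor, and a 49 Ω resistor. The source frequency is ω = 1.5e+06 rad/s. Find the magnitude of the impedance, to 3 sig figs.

111 Ω

X_L = ωL = 40.5 Ω
X_C = 1/(ωC) = 140 Ω
Net reactance X = X_L − X_C = -99.6 Ω
Z = 49.0 − j99.6 Ω
|Z| = √(49.0² + 99.6²) = 111 Ω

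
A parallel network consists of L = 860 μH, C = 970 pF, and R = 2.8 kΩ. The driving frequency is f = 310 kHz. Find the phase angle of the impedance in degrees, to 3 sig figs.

ω = 2πf = 1.948e+06 rad/s
X_L = ωL = 1680 Ω
X_C = 1/(ωC) = 529 Ω
Parallel: admittances add. Y = 1/R + 1/(jωL) + jωC
Y = (0.000357 + j0.00129) S
|Y| = 0.00134 S → |Z| = 1/|Y| = 746 Ω, ∠Z = −∠Y = -74.6°

-74.6°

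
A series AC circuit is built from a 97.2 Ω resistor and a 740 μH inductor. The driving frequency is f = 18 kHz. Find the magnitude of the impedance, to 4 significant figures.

ω = 2πf = 113100 rad/s
X_L = ωL = 83.69 Ω
Z = 97.20 + j83.69 Ω
|Z| = √(97.20² + 83.69²) = 128.3 Ω

128.3 Ω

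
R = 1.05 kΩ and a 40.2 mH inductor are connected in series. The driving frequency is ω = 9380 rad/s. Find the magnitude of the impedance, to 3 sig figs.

1120 Ω

X_L = ωL = 377 Ω
Z = 1050 + j377 Ω
|Z| = √(1050² + 377²) = 1120 Ω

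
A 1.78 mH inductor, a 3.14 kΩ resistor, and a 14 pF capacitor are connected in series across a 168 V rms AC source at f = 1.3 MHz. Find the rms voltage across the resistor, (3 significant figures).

80.0 V

ω = 2πf = 8.168e+06 rad/s
X_L = ωL = 14500 Ω
X_C = 1/(ωC) = 8740 Ω
Net reactance X = X_L − X_C = 5790 Ω
Z = 3140 + j5790 Ω
|Z| = √(3140² + 5790²) = 6590 Ω
I = V/|Z| = 25.5 mA
V_R = I·|Z_R| = 0.0255 × 3140 = 80.0 V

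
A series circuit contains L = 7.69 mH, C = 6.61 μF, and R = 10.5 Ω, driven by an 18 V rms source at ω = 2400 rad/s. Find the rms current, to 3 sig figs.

X_L = ωL = 18.5 Ω
X_C = 1/(ωC) = 63.0 Ω
Net reactance X = X_L − X_C = -44.6 Ω
Z = 10.5 − j44.6 Ω
|Z| = √(10.5² + 44.6²) = 45.8 Ω
I = V/|Z| = 18/45.8 = 393 mA

393 mA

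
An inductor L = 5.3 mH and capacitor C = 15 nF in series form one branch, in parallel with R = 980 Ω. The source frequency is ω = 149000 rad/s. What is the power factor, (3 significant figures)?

0.330

X_L = ωL = 790 Ω
X_C = 1/(ωC) = 447 Ω
Branch 1: Z₁ = R = 980 Ω
Branch 2 (series LC): Z₂ = j(X_L − X_C) = j342 Ω
Parallel: Z = Z₁Z₂/(Z₁+Z₂), |Z| = 323 Ω, ∠Z = 70.7°
cos φ = cos(70.7°) = 0.330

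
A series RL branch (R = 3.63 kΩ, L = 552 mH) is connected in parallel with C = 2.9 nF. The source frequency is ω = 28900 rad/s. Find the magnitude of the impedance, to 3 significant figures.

X_L = ωL = 16000 Ω
X_C = 1/(ωC) = 11900 Ω
Branch 1 (R+jX_L): Z₁ = 3630 + j16000 Ω, |Z₁| = 16400 Ω
Branch 2 (−jX_C): Z₂ = −j11900 Ω
Parallel: Z = Z₁Z₂/(Z₁+Z₂), |Z| = 36000 Ω, ∠Z = -60.7°

36000 Ω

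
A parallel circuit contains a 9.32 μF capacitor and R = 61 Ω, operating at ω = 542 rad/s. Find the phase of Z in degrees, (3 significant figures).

-17.1°

X_C = 1/(ωC) = 198 Ω
Parallel: admittances add. Y = 1/R + jωC
Y = (0.0164 + j0.00505) S
|Y| = 0.0172 S → |Z| = 1/|Y| = 58.3 Ω, ∠Z = −∠Y = -17.1°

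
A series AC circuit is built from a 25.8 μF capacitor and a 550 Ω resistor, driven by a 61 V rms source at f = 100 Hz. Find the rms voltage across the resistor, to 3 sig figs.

60.6 V

ω = 2πf = 628.3 rad/s
X_C = 1/(ωC) = 61.7 Ω
Z = 550 − j61.7 Ω
|Z| = √(550² + 61.7²) = 553 Ω
I = V/|Z| = 110 mA
V_R = I·|Z_R| = 0.110 × 550 = 60.6 V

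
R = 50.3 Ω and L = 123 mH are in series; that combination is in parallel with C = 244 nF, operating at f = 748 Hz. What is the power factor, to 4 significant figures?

0.2535

ω = 2πf = 4700 rad/s
X_L = ωL = 578.1 Ω
X_C = 1/(ωC) = 872.0 Ω
Branch 1 (R+jX_L): Z₁ = 50.30 + j578.1 Ω, |Z₁| = 580.3 Ω
Branch 2 (−jX_C): Z₂ = −j872.0 Ω
Parallel: Z = Z₁Z₂/(Z₁+Z₂), |Z| = 1697 Ω, ∠Z = 75.32°
cos φ = cos(75.32°) = 0.2535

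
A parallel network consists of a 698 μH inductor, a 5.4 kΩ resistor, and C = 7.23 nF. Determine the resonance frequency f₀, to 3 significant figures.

ω₀ = 1/√(LC) = 1/√(0.000698 × 7.23e-09) = 445100 rad/s
f₀ = ω₀/(2π) = 70.8 kHz

70.8 kHz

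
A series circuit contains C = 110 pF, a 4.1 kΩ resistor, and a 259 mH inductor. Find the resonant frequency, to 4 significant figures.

29.82 kHz

ω₀ = 1/√(LC) = 1/√(0.259 × 1.1e-10) = 187400 rad/s
f₀ = ω₀/(2π) = 29.82 kHz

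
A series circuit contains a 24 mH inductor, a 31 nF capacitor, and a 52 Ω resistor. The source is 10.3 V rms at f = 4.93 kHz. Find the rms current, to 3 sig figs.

34.1 mA

ω = 2πf = 30980 rad/s
X_L = ωL = 743 Ω
X_C = 1/(ωC) = 1040 Ω
Net reactance X = X_L − X_C = -298 Ω
Z = 52.0 − j298 Ω
|Z| = √(52.0² + 298²) = 302 Ω
I = V/|Z| = 10.3/302 = 34.1 mA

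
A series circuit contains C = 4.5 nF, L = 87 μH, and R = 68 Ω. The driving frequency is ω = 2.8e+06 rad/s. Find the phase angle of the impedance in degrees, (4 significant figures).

X_L = ωL = 243.6 Ω
X_C = 1/(ωC) = 79.37 Ω
Net reactance X = X_L − X_C = 164.2 Ω
Z = 68.00 + j164.2 Ω
|Z| = √(68.00² + 164.2²) = 177.8 Ω
∠Z = arctan(164.2/68.00) = 67.51°

67.51°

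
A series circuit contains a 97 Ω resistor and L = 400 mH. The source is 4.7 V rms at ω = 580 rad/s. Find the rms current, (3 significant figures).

X_L = ωL = 232 Ω
Z = 97.0 + j232 Ω
|Z| = √(97.0² + 232²) = 251 Ω
I = V/|Z| = 4.7/251 = 18.7 mA

18.7 mA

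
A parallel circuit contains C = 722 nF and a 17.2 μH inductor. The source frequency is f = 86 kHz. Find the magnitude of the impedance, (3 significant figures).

ω = 2πf = 540400 rad/s
X_L = ωL = 9.29 Ω
X_C = 1/(ωC) = 2.56 Ω
Parallel: admittances add. Y = 1/(jωL) + jωC
Y = (0 + j0.283) S
|Y| = 0.283 S → |Z| = 1/|Y| = 3.54 Ω, ∠Z = −∠Y = -90.0°

3.54 Ω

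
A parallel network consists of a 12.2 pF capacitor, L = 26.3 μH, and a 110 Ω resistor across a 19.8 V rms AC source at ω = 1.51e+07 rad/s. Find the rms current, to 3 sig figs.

X_L = ωL = 397 Ω
X_C = 1/(ωC) = 5430 Ω
Parallel: admittances add. Y = 1/R + 1/(jωL) + jωC
Y = (0.00909 − j0.00233) S
|Y| = 0.00939 S → |Z| = 1/|Y| = 107 Ω, ∠Z = −∠Y = 14.4°
I = V/|Z| = 19.8/107 = 186 mA

186 mA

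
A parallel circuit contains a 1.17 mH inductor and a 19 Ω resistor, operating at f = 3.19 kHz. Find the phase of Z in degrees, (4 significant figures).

39.01°

ω = 2πf = 20040 rad/s
X_L = ωL = 23.45 Ω
Parallel: admittances add. Y = 1/R + 1/(jωL)
Y = (0.05263 − j0.04264) S
|Y| = 0.06774 S → |Z| = 1/|Y| = 14.76 Ω, ∠Z = −∠Y = 39.01°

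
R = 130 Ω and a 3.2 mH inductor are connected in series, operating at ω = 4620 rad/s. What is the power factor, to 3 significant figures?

X_L = ωL = 14.8 Ω
Z = 130 + j14.8 Ω
|Z| = √(130² + 14.8²) = 131 Ω
∠Z = arctan(14.8/130) = 6.49°
cos φ = cos(6.49°) = 0.994

0.994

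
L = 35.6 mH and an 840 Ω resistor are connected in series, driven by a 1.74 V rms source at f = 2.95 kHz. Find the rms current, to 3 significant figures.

ω = 2πf = 18540 rad/s
X_L = ωL = 660 Ω
Z = 840 + j660 Ω
|Z| = √(840² + 660²) = 1070 Ω
I = V/|Z| = 1.74/1070 = 1.63 mA

1.63 mA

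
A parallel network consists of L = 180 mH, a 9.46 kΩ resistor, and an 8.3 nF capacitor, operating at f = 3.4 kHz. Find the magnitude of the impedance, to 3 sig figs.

7450 Ω

ω = 2πf = 21360 rad/s
X_L = ωL = 3850 Ω
X_C = 1/(ωC) = 5640 Ω
Parallel: admittances add. Y = 1/R + 1/(jωL) + jωC
Y = (0.000106 − j8.27e-05) S
|Y| = 0.000134 S → |Z| = 1/|Y| = 7450 Ω, ∠Z = −∠Y = 38.1°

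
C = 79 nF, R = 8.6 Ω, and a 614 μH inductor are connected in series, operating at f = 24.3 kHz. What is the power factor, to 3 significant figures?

ω = 2πf = 152700 rad/s
X_L = ωL = 93.7 Ω
X_C = 1/(ωC) = 82.9 Ω
Net reactance X = X_L − X_C = 10.8 Ω
Z = 8.60 + j10.8 Ω
|Z| = √(8.60² + 10.8²) = 13.8 Ω
∠Z = arctan(10.8/8.60) = 51.6°
cos φ = cos(51.6°) = 0.622

0.622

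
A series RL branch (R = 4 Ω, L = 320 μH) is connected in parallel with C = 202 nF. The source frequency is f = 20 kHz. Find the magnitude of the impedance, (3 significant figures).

390 Ω

ω = 2πf = 125700 rad/s
X_L = ωL = 40.2 Ω
X_C = 1/(ωC) = 39.4 Ω
Branch 1 (R+jX_L): Z₁ = 4.00 + j40.2 Ω, |Z₁| = 40.4 Ω
Branch 2 (−jX_C): Z₂ = −j39.4 Ω
Parallel: Z = Z₁Z₂/(Z₁+Z₂), |Z| = 390 Ω, ∠Z = -17.2°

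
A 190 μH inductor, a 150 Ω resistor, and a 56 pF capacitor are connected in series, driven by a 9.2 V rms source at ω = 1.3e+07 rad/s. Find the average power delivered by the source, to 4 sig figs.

X_L = ωL = 2470 Ω
X_C = 1/(ωC) = 1374 Ω
Net reactance X = X_L − X_C = 1096 Ω
Z = 150.0 + j1096 Ω
|Z| = √(150.0² + 1096²) = 1107 Ω
∠Z = arctan(1096/150.0) = 82.21°
I = V/|Z| = 8.314 mA
P = VI cos φ = 9.2 × 0.008314 × cos(82.21°) = 10.37 mW

10.37 mW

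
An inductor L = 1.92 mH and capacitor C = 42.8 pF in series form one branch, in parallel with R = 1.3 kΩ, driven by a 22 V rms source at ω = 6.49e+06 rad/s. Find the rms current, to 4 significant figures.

X_L = ωL = 12460 Ω
X_C = 1/(ωC) = 3600 Ω
Branch 1: Z₁ = R = 1300 Ω
Branch 2 (series LC): Z₂ = j(X_L − X_C) = j8861 Ω
Parallel: Z = Z₁Z₂/(Z₁+Z₂), |Z| = 1286 Ω, ∠Z = 8.347°
I = V/|Z| = 22/1286 = 17.10 mA

17.10 mA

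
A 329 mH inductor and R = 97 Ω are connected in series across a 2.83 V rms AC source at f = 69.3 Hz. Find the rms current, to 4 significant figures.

ω = 2πf = 435.4 rad/s
X_L = ωL = 143.3 Ω
Z = 97.00 + j143.3 Ω
|Z| = √(97.00² + 143.3²) = 173.0 Ω
I = V/|Z| = 2.83/173.0 = 16.36 mA

16.36 mA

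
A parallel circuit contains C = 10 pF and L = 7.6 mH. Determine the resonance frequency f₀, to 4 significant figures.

577.3 kHz

ω₀ = 1/√(LC) = 1/√(0.0076 × 1e-11) = 3.627e+06 rad/s
f₀ = ω₀/(2π) = 577.3 kHz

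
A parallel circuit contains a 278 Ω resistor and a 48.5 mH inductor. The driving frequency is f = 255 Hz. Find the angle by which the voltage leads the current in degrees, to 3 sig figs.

ω = 2πf = 1602 rad/s
X_L = ωL = 77.7 Ω
Parallel: admittances add. Y = 1/R + 1/(jωL)
Y = (0.00360 − j0.0129) S
|Y| = 0.0134 S → |Z| = 1/|Y| = 74.8 Ω, ∠Z = −∠Y = 74.4°

74.4°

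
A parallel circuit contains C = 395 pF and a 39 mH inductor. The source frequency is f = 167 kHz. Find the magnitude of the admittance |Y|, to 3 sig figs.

ω = 2πf = 1.049e+06 rad/s
X_L = ωL = 40900 Ω
X_C = 1/(ωC) = 2410 Ω
Parallel: admittances add. Y = 1/(jωL) + jωC
Y = (0 + j0.000390) S
|Y| = 0.000390 S → |Z| = 1/|Y| = 2560 Ω, ∠Z = −∠Y = -90.0°

390 μS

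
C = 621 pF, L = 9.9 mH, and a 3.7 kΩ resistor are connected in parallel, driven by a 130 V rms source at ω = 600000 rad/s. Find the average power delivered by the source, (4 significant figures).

X_L = ωL = 5940 Ω
X_C = 1/(ωC) = 2684 Ω
Parallel: admittances add. Y = 1/R + 1/(jωL) + jωC
Y = (0.0002703 + j0.0002042) S
|Y| = 0.0003388 S → |Z| = 1/|Y| = 2952 Ω, ∠Z = −∠Y = -37.08°
I = V/|Z| = 44.04 mA
P = VI cos φ = 130 × 0.04404 × cos(-37.08°) = 4.568 W

4.568 W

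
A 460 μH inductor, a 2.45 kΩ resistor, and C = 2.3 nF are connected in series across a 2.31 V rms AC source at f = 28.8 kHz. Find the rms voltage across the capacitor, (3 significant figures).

ω = 2πf = 181000 rad/s
X_L = ωL = 83.2 Ω
X_C = 1/(ωC) = 2400 Ω
Net reactance X = X_L − X_C = -2320 Ω
Z = 2450 − j2320 Ω
|Z| = √(2450² + 2320²) = 3370 Ω
I = V/|Z| = 685 μA
V_C = I·|Z_C| = 0.000685 × 2400 = 1.65 V

1.65 V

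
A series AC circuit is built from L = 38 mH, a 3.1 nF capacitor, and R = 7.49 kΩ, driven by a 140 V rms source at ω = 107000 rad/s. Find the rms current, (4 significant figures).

18.51 mA

X_L = ωL = 4066 Ω
X_C = 1/(ωC) = 3015 Ω
Net reactance X = X_L − X_C = 1051 Ω
Z = 7490 + j1051 Ω
|Z| = √(7490² + 1051²) = 7563 Ω
I = V/|Z| = 140/7563 = 18.51 mA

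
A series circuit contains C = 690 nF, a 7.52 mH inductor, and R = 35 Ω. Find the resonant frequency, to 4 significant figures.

2.209 kHz

ω₀ = 1/√(LC) = 1/√(0.00752 × 6.9e-07) = 13880 rad/s
f₀ = ω₀/(2π) = 2.209 kHz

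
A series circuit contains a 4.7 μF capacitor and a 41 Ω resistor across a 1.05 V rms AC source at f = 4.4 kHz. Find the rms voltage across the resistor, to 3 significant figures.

ω = 2πf = 27650 rad/s
X_C = 1/(ωC) = 7.70 Ω
Z = 41.0 − j7.70 Ω
|Z| = √(41.0² + 7.70²) = 41.7 Ω
I = V/|Z| = 25.2 mA
V_R = I·|Z_R| = 0.0252 × 41.0 = 1.03 V

1.03 V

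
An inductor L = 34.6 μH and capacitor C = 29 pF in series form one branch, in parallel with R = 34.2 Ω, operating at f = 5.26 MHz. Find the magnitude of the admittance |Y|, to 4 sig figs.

ω = 2πf = 3.305e+07 rad/s
X_L = ωL = 1144 Ω
X_C = 1/(ωC) = 1043 Ω
Branch 1: Z₁ = R = 34.20 Ω
Branch 2 (series LC): Z₂ = j(X_L − X_C) = j100.1 Ω
Parallel: Z = Z₁Z₂/(Z₁+Z₂), |Z| = 32.36 Ω, ∠Z = 18.85°
|Y| = 1/|Z| = 30.90 mS

30.90 mS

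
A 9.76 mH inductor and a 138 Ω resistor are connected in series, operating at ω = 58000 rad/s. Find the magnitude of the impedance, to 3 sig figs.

X_L = ωL = 566 Ω
Z = 138 + j566 Ω
|Z| = √(138² + 566²) = 583 Ω

583 Ω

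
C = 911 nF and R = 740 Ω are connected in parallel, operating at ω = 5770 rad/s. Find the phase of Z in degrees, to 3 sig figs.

-75.6°

X_C = 1/(ωC) = 190 Ω
Parallel: admittances add. Y = 1/R + jωC
Y = (0.00135 + j0.00526) S
|Y| = 0.00543 S → |Z| = 1/|Y| = 184 Ω, ∠Z = −∠Y = -75.6°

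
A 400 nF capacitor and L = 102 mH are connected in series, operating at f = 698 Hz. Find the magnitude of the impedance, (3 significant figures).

ω = 2πf = 4386 rad/s
X_L = ωL = 447 Ω
X_C = 1/(ωC) = 570 Ω
Net reactance X = X_L − X_C = -123 Ω
Z = − j123 Ω
|Z| = √(0² + 123²) = 123 Ω

123 Ω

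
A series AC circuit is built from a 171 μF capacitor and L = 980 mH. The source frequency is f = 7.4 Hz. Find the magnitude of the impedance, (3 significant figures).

ω = 2πf = 46.50 rad/s
X_L = ωL = 45.6 Ω
X_C = 1/(ωC) = 126 Ω
Net reactance X = X_L − X_C = -80.2 Ω
Z = − j80.2 Ω
|Z| = √(0² + 80.2²) = 80.2 Ω

80.2 Ω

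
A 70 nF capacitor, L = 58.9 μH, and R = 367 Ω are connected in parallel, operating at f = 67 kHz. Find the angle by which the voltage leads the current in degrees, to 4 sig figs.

75.92°

ω = 2πf = 421000 rad/s
X_L = ωL = 24.80 Ω
X_C = 1/(ωC) = 33.93 Ω
Parallel: admittances add. Y = 1/R + 1/(jωL) + jωC
Y = (0.002725 − j0.01086) S
|Y| = 0.01120 S → |Z| = 1/|Y| = 89.30 Ω, ∠Z = −∠Y = 75.92°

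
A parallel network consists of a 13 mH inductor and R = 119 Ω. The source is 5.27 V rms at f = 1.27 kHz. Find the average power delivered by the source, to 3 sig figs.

ω = 2πf = 7980 rad/s
X_L = ωL = 104 Ω
Parallel: admittances add. Y = 1/R + 1/(jωL)
Y = (0.00840 − j0.00964) S
|Y| = 0.0128 S → |Z| = 1/|Y| = 78.2 Ω, ∠Z = −∠Y = 48.9°
I = V/|Z| = 67.4 mA
P = VI cos φ = 5.27 × 0.0674 × cos(48.9°) = 233 mW

233 mW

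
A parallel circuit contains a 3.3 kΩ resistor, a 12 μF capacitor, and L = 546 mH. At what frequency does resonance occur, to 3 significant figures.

62.2 Hz

ω₀ = 1/√(LC) = 1/√(0.546 × 1.2e-05) = 390.7 rad/s
f₀ = ω₀/(2π) = 62.2 Hz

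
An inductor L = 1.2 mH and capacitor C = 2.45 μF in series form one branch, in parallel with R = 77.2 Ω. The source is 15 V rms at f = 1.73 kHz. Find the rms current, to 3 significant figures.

642 mA

ω = 2πf = 10870 rad/s
X_L = ωL = 13.0 Ω
X_C = 1/(ωC) = 37.5 Ω
Branch 1: Z₁ = R = 77.2 Ω
Branch 2 (series LC): Z₂ = j(X_L − X_C) = −j24.5 Ω
Parallel: Z = Z₁Z₂/(Z₁+Z₂), |Z| = 23.4 Ω, ∠Z = -72.4°
I = V/|Z| = 15/23.4 = 642 mA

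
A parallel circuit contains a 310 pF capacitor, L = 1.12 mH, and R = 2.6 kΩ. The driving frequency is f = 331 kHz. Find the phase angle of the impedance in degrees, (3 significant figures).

-29.3°

ω = 2πf = 2.08e+06 rad/s
X_L = ωL = 2330 Ω
X_C = 1/(ωC) = 1550 Ω
Parallel: admittances add. Y = 1/R + 1/(jωL) + jωC
Y = (0.000385 + j0.000215) S
|Y| = 0.000441 S → |Z| = 1/|Y| = 2270 Ω, ∠Z = −∠Y = -29.3°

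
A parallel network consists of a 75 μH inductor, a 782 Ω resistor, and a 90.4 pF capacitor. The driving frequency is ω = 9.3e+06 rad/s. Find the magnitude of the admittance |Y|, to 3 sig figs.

X_L = ωL = 697 Ω
X_C = 1/(ωC) = 1190 Ω
Parallel: admittances add. Y = 1/R + 1/(jωL) + jωC
Y = (0.00128 − j0.000593) S
|Y| = 0.00141 S → |Z| = 1/|Y| = 709 Ω, ∠Z = −∠Y = 24.9°

1.41 mS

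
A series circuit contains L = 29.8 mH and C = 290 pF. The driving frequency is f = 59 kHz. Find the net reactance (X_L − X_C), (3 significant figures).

ω = 2πf = 370700 rad/s
X_L = ωL = 11000 Ω
X_C = 1/(ωC) = 9300 Ω
X = 11000 − 9300 = 1750 Ω

1750 Ω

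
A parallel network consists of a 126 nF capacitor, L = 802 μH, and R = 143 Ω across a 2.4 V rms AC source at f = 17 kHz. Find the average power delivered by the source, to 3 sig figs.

40.3 mW

ω = 2πf = 106800 rad/s
X_L = ωL = 85.7 Ω
X_C = 1/(ωC) = 74.3 Ω
Parallel: admittances add. Y = 1/R + 1/(jωL) + jωC
Y = (0.00699 + j0.00179) S
|Y| = 0.00722 S → |Z| = 1/|Y| = 139 Ω, ∠Z = −∠Y = -14.3°
I = V/|Z| = 17.3 mA
P = VI cos φ = 2.4 × 0.0173 × cos(-14.3°) = 40.3 mW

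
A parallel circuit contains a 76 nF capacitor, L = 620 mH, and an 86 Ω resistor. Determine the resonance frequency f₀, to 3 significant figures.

ω₀ = 1/√(LC) = 1/√(0.62 × 7.6e-08) = 4607 rad/s
f₀ = ω₀/(2π) = 733 Hz

733 Hz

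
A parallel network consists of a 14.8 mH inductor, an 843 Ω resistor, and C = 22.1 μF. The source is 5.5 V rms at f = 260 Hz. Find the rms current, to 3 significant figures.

29.6 mA

ω = 2πf = 1634 rad/s
X_L = ωL = 24.2 Ω
X_C = 1/(ωC) = 27.7 Ω
Parallel: admittances add. Y = 1/R + 1/(jωL) + jωC
Y = (0.00119 − j0.00526) S
|Y| = 0.00539 S → |Z| = 1/|Y| = 186 Ω, ∠Z = −∠Y = 77.3°
I = V/|Z| = 5.5/186 = 29.6 mA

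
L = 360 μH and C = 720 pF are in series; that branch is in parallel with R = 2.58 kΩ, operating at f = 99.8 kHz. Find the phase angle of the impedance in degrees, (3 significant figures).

-52.4°

ω = 2πf = 627100 rad/s
X_L = ωL = 226 Ω
X_C = 1/(ωC) = 2210 Ω
Branch 1: Z₁ = R = 2580 Ω
Branch 2 (series LC): Z₂ = j(X_L − X_C) = −j1990 Ω
Parallel: Z = Z₁Z₂/(Z₁+Z₂), |Z| = 1580 Ω, ∠Z = -52.4°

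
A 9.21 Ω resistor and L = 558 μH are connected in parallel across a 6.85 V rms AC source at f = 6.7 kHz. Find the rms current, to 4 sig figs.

798.9 mA

ω = 2πf = 42100 rad/s
X_L = ωL = 23.49 Ω
Parallel: admittances add. Y = 1/R + 1/(jωL)
Y = (0.1086 − j0.04257) S
|Y| = 0.1166 S → |Z| = 1/|Y| = 8.574 Ω, ∠Z = −∠Y = 21.41°
I = V/|Z| = 6.85/8.574 = 798.9 mA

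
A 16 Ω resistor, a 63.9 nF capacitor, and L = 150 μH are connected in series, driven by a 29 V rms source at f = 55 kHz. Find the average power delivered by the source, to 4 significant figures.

ω = 2πf = 345600 rad/s
X_L = ωL = 51.84 Ω
X_C = 1/(ωC) = 45.29 Ω
Net reactance X = X_L − X_C = 6.551 Ω
Z = 16.00 + j6.551 Ω
|Z| = √(16.00² + 6.551²) = 17.29 Ω
∠Z = arctan(6.551/16.00) = 22.27°
I = V/|Z| = 1.677 A
P = VI cos φ = 29 × 1.677 × cos(22.27°) = 45.02 W

45.02 W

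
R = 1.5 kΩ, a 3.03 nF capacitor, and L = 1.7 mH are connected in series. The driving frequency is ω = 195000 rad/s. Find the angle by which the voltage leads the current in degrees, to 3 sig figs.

-42.2°

X_L = ωL = 332 Ω
X_C = 1/(ωC) = 1690 Ω
Net reactance X = X_L − X_C = -1360 Ω
Z = 1500 − j1360 Ω
|Z| = √(1500² + 1360²) = 2030 Ω
∠Z = arctan(-1360/1500) = -42.2°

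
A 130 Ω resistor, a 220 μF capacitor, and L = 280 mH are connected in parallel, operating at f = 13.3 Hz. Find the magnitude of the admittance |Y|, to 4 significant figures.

ω = 2πf = 83.57 rad/s
X_L = ωL = 23.40 Ω
X_C = 1/(ωC) = 54.39 Ω
Parallel: admittances add. Y = 1/R + 1/(jωL) + jωC
Y = (0.007692 − j0.02435) S
|Y| = 0.02554 S → |Z| = 1/|Y| = 39.16 Ω, ∠Z = −∠Y = 72.47°

25.54 mS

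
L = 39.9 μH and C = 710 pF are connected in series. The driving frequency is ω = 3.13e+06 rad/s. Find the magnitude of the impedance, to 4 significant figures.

325.1 Ω

X_L = ωL = 124.9 Ω
X_C = 1/(ωC) = 450.0 Ω
Net reactance X = X_L − X_C = -325.1 Ω
Z = − j325.1 Ω
|Z| = √(0² + 325.1²) = 325.1 Ω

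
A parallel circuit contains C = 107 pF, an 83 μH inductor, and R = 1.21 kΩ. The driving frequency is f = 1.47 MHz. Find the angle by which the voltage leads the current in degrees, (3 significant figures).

ω = 2πf = 9.236e+06 rad/s
X_L = ωL = 767 Ω
X_C = 1/(ωC) = 1010 Ω
Parallel: admittances add. Y = 1/R + 1/(jωL) + jωC
Y = (0.000826 − j0.000316) S
|Y| = 0.000885 S → |Z| = 1/|Y| = 1130 Ω, ∠Z = −∠Y = 20.9°

20.9°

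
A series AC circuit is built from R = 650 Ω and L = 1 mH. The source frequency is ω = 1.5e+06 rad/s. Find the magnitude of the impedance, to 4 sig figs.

1635 Ω

X_L = ωL = 1500 Ω
Z = 650.0 + j1500 Ω
|Z| = √(650.0² + 1500²) = 1635 Ω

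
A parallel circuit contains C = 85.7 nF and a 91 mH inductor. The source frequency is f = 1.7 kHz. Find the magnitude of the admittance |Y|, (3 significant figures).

ω = 2πf = 10680 rad/s
X_L = ωL = 972 Ω
X_C = 1/(ωC) = 1090 Ω
Parallel: admittances add. Y = 1/(jωL) + jωC
Y = (0 − j0.000113) S
|Y| = 0.000113 S → |Z| = 1/|Y| = 8820 Ω, ∠Z = −∠Y = 90.0°

113 μS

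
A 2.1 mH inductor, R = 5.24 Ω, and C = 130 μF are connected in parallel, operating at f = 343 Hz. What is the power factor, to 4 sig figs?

ω = 2πf = 2155 rad/s
X_L = ωL = 4.526 Ω
X_C = 1/(ωC) = 3.569 Ω
Parallel: admittances add. Y = 1/R + 1/(jωL) + jωC
Y = (0.1908 + j0.05921) S
|Y| = 0.1998 S → |Z| = 1/|Y| = 5.005 Ω, ∠Z = −∠Y = -17.24°
cos φ = cos(-17.24°) = 0.9551

0.9551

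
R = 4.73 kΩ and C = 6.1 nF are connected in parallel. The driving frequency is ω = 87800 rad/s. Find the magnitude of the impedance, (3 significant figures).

1740 Ω

X_C = 1/(ωC) = 1870 Ω
Parallel: admittances add. Y = 1/R + jωC
Y = (0.000211 + j0.000536) S
|Y| = 0.000576 S → |Z| = 1/|Y| = 1740 Ω, ∠Z = −∠Y = -68.5°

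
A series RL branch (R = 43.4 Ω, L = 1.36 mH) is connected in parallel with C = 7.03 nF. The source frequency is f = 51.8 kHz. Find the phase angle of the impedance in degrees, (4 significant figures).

-12.93°

ω = 2πf = 325500 rad/s
X_L = ωL = 442.6 Ω
X_C = 1/(ωC) = 437.1 Ω
Branch 1 (R+jX_L): Z₁ = 43.40 + j442.6 Ω, |Z₁| = 444.8 Ω
Branch 2 (−jX_C): Z₂ = −j437.1 Ω
Parallel: Z = Z₁Z₂/(Z₁+Z₂), |Z| = 4442 Ω, ∠Z = -12.93°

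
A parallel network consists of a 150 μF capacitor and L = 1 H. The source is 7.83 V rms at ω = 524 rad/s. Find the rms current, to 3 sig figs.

600 mA

X_L = ωL = 524 Ω
X_C = 1/(ωC) = 12.7 Ω
Parallel: admittances add. Y = 1/(jωL) + jωC
Y = (0 + j0.0767) S
|Y| = 0.0767 S → |Z| = 1/|Y| = 13.0 Ω, ∠Z = −∠Y = -90.0°
I = V/|Z| = 7.83/13.0 = 600 mA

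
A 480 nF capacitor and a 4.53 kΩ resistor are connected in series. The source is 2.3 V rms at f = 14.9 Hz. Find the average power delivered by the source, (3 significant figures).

46.5 μW

ω = 2πf = 93.62 rad/s
X_C = 1/(ωC) = 22300 Ω
Z = 4530 − j22300 Ω
|Z| = √(4530² + 22300²) = 22700 Ω
∠Z = arctan(-22300/4530) = -78.5°
I = V/|Z| = 101 μA
P = VI cos φ = 2.3 × 0.000101 × cos(-78.5°) = 46.5 μW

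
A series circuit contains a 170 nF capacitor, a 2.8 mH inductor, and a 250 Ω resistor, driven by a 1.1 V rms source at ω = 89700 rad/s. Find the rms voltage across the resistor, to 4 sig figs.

X_L = ωL = 251.2 Ω
X_C = 1/(ωC) = 65.58 Ω
Net reactance X = X_L − X_C = 185.6 Ω
Z = 250.0 + j185.6 Ω
|Z| = √(250.0² + 185.6²) = 311.4 Ω
I = V/|Z| = 3.533 mA
V_R = I·|Z_R| = 0.003533 × 250.0 = 0.8832 V

0.8832 V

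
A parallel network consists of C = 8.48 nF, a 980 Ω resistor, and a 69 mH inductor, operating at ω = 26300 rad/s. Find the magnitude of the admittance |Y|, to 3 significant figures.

X_L = ωL = 1810 Ω
X_C = 1/(ωC) = 4480 Ω
Parallel: admittances add. Y = 1/R + 1/(jωL) + jωC
Y = (0.00102 − j0.000328) S
|Y| = 0.00107 S → |Z| = 1/|Y| = 933 Ω, ∠Z = −∠Y = 17.8°

1.07 mS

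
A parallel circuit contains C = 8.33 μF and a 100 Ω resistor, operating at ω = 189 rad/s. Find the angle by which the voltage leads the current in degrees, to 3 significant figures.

X_C = 1/(ωC) = 635 Ω
Parallel: admittances add. Y = 1/R + jωC
Y = (0.0100 + j0.00157) S
|Y| = 0.0101 S → |Z| = 1/|Y| = 98.8 Ω, ∠Z = −∠Y = -8.95°

-8.95°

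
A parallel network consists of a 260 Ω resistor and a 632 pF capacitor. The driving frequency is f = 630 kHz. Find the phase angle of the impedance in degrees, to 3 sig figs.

-33.0°

ω = 2πf = 3.958e+06 rad/s
X_C = 1/(ωC) = 400 Ω
Parallel: admittances add. Y = 1/R + jωC
Y = (0.00385 + j0.00250) S
|Y| = 0.00459 S → |Z| = 1/|Y| = 218 Ω, ∠Z = −∠Y = -33.0°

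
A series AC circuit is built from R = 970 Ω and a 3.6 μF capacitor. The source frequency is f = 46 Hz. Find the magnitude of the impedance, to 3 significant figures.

1370 Ω

ω = 2πf = 289.0 rad/s
X_C = 1/(ωC) = 961 Ω
Z = 970 − j961 Ω
|Z| = √(970² + 961²) = 1370 Ω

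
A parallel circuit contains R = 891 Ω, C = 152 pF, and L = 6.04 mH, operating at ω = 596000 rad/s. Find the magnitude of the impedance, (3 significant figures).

X_L = ωL = 3600 Ω
X_C = 1/(ωC) = 11000 Ω
Parallel: admittances add. Y = 1/R + 1/(jωL) + jωC
Y = (0.00112 − j0.000187) S
|Y| = 0.00114 S → |Z| = 1/|Y| = 879 Ω, ∠Z = −∠Y = 9.47°

879 Ω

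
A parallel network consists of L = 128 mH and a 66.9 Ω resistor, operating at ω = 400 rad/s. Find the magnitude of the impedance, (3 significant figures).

X_L = ωL = 51.2 Ω
Parallel: admittances add. Y = 1/R + 1/(jωL)
Y = (0.0149 − j0.0195) S
|Y| = 0.0246 S → |Z| = 1/|Y| = 40.7 Ω, ∠Z = −∠Y = 52.6°

40.7 Ω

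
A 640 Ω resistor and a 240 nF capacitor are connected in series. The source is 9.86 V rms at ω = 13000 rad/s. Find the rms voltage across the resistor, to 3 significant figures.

8.82 V

X_C = 1/(ωC) = 321 Ω
Z = 640 − j321 Ω
|Z| = √(640² + 321²) = 716 Ω
I = V/|Z| = 13.8 mA
V_R = I·|Z_R| = 0.0138 × 640 = 8.82 V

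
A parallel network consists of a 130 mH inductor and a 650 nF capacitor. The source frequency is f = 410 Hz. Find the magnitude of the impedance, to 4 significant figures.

762.5 Ω

ω = 2πf = 2576 rad/s
X_L = ωL = 334.9 Ω
X_C = 1/(ωC) = 597.2 Ω
Parallel: admittances add. Y = 1/(jωL) + jωC
Y = (0 − j0.001312) S
|Y| = 0.001312 S → |Z| = 1/|Y| = 762.5 Ω, ∠Z = −∠Y = 90.00°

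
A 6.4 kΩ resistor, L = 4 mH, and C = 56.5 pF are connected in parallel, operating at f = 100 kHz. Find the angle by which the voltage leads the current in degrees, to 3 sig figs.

66.7°

ω = 2πf = 628300 rad/s
X_L = ωL = 2510 Ω
X_C = 1/(ωC) = 28200 Ω
Parallel: admittances add. Y = 1/R + 1/(jωL) + jωC
Y = (0.000156 − j0.000362) S
|Y| = 0.000395 S → |Z| = 1/|Y| = 2530 Ω, ∠Z = −∠Y = 66.7°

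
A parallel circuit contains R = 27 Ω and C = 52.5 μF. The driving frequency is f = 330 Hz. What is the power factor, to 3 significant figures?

0.322

ω = 2πf = 2073 rad/s
X_C = 1/(ωC) = 9.19 Ω
Parallel: admittances add. Y = 1/R + jωC
Y = (0.0370 + j0.109) S
|Y| = 0.115 S → |Z| = 1/|Y| = 8.70 Ω, ∠Z = −∠Y = -71.2°
cos φ = cos(-71.2°) = 0.322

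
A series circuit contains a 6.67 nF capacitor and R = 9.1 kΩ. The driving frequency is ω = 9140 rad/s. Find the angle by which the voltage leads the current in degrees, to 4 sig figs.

X_C = 1/(ωC) = 16400 Ω
Z = 9100 − j16400 Ω
|Z| = √(9100² + 16400²) = 18760 Ω
∠Z = arctan(-16400/9100) = -60.98°

-60.98°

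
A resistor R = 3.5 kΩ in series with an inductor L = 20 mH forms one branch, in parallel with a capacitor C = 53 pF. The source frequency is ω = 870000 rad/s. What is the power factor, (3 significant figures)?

X_L = ωL = 17400 Ω
X_C = 1/(ωC) = 21700 Ω
Branch 1 (R+jX_L): Z₁ = 3500 + j17400 Ω, |Z₁| = 17700 Ω
Branch 2 (−jX_C): Z₂ = −j21700 Ω
Parallel: Z = Z₁Z₂/(Z₁+Z₂), |Z| = 69500 Ω, ∠Z = 39.4°
cos φ = cos(39.4°) = 0.773

0.773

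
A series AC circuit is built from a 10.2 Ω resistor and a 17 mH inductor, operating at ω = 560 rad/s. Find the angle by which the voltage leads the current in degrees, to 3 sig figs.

43.0°

X_L = ωL = 9.52 Ω
Z = 10.2 + j9.52 Ω
|Z| = √(10.2² + 9.52²) = 14.0 Ω
∠Z = arctan(9.52/10.2) = 43.0°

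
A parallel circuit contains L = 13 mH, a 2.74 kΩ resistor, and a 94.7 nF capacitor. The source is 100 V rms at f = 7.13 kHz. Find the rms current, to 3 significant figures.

ω = 2πf = 44800 rad/s
X_L = ωL = 582 Ω
X_C = 1/(ωC) = 236 Ω
Parallel: admittances add. Y = 1/R + 1/(jωL) + jωC
Y = (0.000365 + j0.00253) S
|Y| = 0.00255 S → |Z| = 1/|Y| = 392 Ω, ∠Z = −∠Y = -81.8°
I = V/|Z| = 100/392 = 255 mA

255 mA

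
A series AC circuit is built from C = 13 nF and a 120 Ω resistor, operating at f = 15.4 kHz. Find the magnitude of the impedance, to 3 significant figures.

804 Ω

ω = 2πf = 96760 rad/s
X_C = 1/(ωC) = 795 Ω
Z = 120 − j795 Ω
|Z| = √(120² + 795²) = 804 Ω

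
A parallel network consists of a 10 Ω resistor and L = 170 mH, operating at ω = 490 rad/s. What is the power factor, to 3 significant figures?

X_L = ωL = 83.3 Ω
Parallel: admittances add. Y = 1/R + 1/(jωL)
Y = (0.100 − j0.0120) S
|Y| = 0.101 S → |Z| = 1/|Y| = 9.93 Ω, ∠Z = −∠Y = 6.85°
cos φ = cos(6.85°) = 0.993

0.993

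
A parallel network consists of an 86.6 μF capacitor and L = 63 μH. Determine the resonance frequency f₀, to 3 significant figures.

ω₀ = 1/√(LC) = 1/√(6.3e-05 × 8.66e-05) = 13540 rad/s
f₀ = ω₀/(2π) = 2.15 kHz

2.15 kHz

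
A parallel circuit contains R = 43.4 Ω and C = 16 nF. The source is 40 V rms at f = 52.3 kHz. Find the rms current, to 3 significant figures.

ω = 2πf = 328600 rad/s
X_C = 1/(ωC) = 190 Ω
Parallel: admittances add. Y = 1/R + jωC
Y = (0.0230 + j0.00526) S
|Y| = 0.0236 S → |Z| = 1/|Y| = 42.3 Ω, ∠Z = −∠Y = -12.9°
I = V/|Z| = 40/42.3 = 945 mA

945 mA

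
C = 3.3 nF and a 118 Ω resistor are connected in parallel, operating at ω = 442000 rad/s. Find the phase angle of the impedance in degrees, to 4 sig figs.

-9.766°

X_C = 1/(ωC) = 685.6 Ω
Parallel: admittances add. Y = 1/R + jωC
Y = (0.008475 + j0.001459) S
|Y| = 0.008599 S → |Z| = 1/|Y| = 116.3 Ω, ∠Z = −∠Y = -9.766°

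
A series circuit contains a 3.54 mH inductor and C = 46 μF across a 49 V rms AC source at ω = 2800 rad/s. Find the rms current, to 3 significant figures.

22.8 A

X_L = ωL = 9.91 Ω
X_C = 1/(ωC) = 7.76 Ω
Net reactance X = X_L − X_C = 2.15 Ω
Z = j2.15 Ω
|Z| = √(0² + 2.15²) = 2.15 Ω
I = V/|Z| = 49/2.15 = 22.8 A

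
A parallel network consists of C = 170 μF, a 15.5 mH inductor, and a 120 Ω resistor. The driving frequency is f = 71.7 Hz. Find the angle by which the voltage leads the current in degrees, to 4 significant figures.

82.87°

ω = 2πf = 450.5 rad/s
X_L = ωL = 6.983 Ω
X_C = 1/(ωC) = 13.06 Ω
Parallel: admittances add. Y = 1/R + 1/(jωL) + jωC
Y = (0.008333 − j0.06662) S
|Y| = 0.06714 S → |Z| = 1/|Y| = 14.89 Ω, ∠Z = −∠Y = 82.87°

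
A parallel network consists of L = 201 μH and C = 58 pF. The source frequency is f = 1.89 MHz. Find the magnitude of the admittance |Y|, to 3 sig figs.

ω = 2πf = 1.188e+07 rad/s
X_L = ωL = 2390 Ω
X_C = 1/(ωC) = 1450 Ω
Parallel: admittances add. Y = 1/(jωL) + jωC
Y = (0 + j0.000270) S
|Y| = 0.000270 S → |Z| = 1/|Y| = 3710 Ω, ∠Z = −∠Y = -90.0°

270 μS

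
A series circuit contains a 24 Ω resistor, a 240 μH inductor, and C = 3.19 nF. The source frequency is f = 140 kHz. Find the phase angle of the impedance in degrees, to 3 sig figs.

ω = 2πf = 879600 rad/s
X_L = ωL = 211 Ω
X_C = 1/(ωC) = 356 Ω
Net reactance X = X_L − X_C = -145 Ω
Z = 24.0 − j145 Ω
|Z| = √(24.0² + 145²) = 147 Ω
∠Z = arctan(-145/24.0) = -80.6°

-80.6°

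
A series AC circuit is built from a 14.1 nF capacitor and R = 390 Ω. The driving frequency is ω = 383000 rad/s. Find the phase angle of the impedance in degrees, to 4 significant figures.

X_C = 1/(ωC) = 185.2 Ω
Z = 390.0 − j185.2 Ω
|Z| = √(390.0² + 185.2²) = 431.7 Ω
∠Z = arctan(-185.2/390.0) = -25.40°

-25.40°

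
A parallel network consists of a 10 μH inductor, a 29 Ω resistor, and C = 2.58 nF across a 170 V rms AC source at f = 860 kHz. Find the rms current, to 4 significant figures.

ω = 2πf = 5.404e+06 rad/s
X_L = ωL = 54.04 Ω
X_C = 1/(ωC) = 71.73 Ω
Parallel: admittances add. Y = 1/R + 1/(jωL) + jωC
Y = (0.03448 − j0.004565) S
|Y| = 0.03478 S → |Z| = 1/|Y| = 28.75 Ω, ∠Z = −∠Y = 7.542°
I = V/|Z| = 170/28.75 = 5.913 A

5.913 A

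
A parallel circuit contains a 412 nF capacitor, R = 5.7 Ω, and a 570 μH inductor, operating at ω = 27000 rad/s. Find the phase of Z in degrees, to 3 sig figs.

X_L = ωL = 15.4 Ω
X_C = 1/(ωC) = 89.9 Ω
Parallel: admittances add. Y = 1/R + 1/(jωL) + jωC
Y = (0.175 − j0.0539) S
|Y| = 0.184 S → |Z| = 1/|Y| = 5.45 Ω, ∠Z = −∠Y = 17.1°

17.1°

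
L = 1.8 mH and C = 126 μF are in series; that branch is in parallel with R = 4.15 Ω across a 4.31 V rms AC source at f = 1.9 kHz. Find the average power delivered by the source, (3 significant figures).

ω = 2πf = 11940 rad/s
X_L = ωL = 21.5 Ω
X_C = 1/(ωC) = 0.665 Ω
Branch 1: Z₁ = R = 4.15 Ω
Branch 2 (series LC): Z₂ = j(X_L − X_C) = j20.8 Ω
Parallel: Z = Z₁Z₂/(Z₁+Z₂), |Z| = 4.07 Ω, ∠Z = 11.3°
I = V/|Z| = 1.06 A
P = VI cos φ = 4.31 × 1.06 × cos(11.3°) = 4.48 W

4.48 W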